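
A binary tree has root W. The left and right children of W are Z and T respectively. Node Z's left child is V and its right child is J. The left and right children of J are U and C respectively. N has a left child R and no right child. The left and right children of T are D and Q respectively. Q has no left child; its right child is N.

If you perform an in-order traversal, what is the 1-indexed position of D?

In-order visits the left subtree, then the node, then the right subtree.
At W: go left to Z.
  At Z: go left to V.
    V is a leaf — visit V.
  Visit Z.
  At Z: go right to J.
    At J: go left to U.
      U is a leaf — visit U.
    Visit J.
    At J: go right to C.
      C is a leaf — visit C.
Visit W.
At W: go right to T.
  At T: go left to D.
    D is a leaf — visit D.
  Visit T.
  At T: go right to Q.
    At Q: no left child.
    Visit Q.
    At Q: go right to N.
      At N: go left to R.
        R is a leaf — visit R.
      Visit N.
      At N: no right child.
Full in-order sequence: V, Z, U, J, C, W, D, T, Q, R, N.

7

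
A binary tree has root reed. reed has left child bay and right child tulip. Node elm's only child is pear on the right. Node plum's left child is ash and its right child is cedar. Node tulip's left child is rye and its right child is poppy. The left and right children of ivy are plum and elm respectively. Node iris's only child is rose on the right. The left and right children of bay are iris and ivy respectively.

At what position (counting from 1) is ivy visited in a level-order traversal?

Level-order visits nodes level by level from the root, left to right within each level.
Level 0: reed
Level 1: bay, tulip
Level 2: iris, ivy, rye, poppy
Level 3: rose, plum, elm
Level 4: ash, cedar, pear
Full level-order sequence: reed, bay, tulip, iris, ivy, rye, poppy, rose, plum, elm, ash, cedar, pear.

5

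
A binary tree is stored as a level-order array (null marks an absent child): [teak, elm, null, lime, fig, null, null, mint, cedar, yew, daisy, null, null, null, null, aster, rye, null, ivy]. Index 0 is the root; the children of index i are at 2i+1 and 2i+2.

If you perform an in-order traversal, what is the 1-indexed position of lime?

4

In-order visits the left subtree, then the node, then the right subtree.
At teak: go left to elm.
  At elm: go left to lime.
    At lime: go left to mint.
      At mint: go left to aster.
        aster is a leaf — visit aster.
      Visit mint.
      At mint: go right to rye.
        rye is a leaf — visit rye.
    Visit lime.
    At lime: go right to cedar.
      At cedar: no left child.
      Visit cedar.
      At cedar: go right to ivy.
        ivy is a leaf — visit ivy.
  Visit elm.
  At elm: go right to fig.
    At fig: go left to yew.
      yew is a leaf — visit yew.
    Visit fig.
    At fig: go right to daisy.
      daisy is a leaf — visit daisy.
Visit teak.
At teak: no right child.
Full in-order sequence: aster, mint, rye, lime, cedar, ivy, elm, yew, fig, daisy, teak.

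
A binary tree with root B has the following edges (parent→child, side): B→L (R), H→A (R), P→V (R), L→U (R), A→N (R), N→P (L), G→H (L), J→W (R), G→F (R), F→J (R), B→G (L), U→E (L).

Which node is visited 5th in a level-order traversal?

Level-order visits nodes level by level from the root, left to right within each level.
Level 0: B
Level 1: G, L
Level 2: H, F, U
Level 3: A, J, E
Level 4: N, W
Level 5: P
Level 6: V
Full level-order sequence: B, G, L, H, F, U, A, J, E, N, W, P, V.

F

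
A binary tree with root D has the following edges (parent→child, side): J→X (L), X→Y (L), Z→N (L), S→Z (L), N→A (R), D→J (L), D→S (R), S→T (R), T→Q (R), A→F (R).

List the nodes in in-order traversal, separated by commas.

In-order visits the left subtree, then the node, then the right subtree.
At D: go left to J.
  At J: go left to X.
    At X: go left to Y.
      Y is a leaf — visit Y.
    Visit X.
    At X: no right child.
  Visit J.
  At J: no right child.
Visit D.
At D: go right to S.
  At S: go left to Z.
    At Z: go left to N.
      At N: no left child.
      Visit N.
      At N: go right to A.
        At A: no left child.
        Visit A.
        At A: go right to F.
          F is a leaf — visit F.
    Visit Z.
    At Z: no right child.
  Visit S.
  At S: go right to T.
    At T: no left child.
    Visit T.
    At T: go right to Q.
      Q is a leaf — visit Q.

Y, X, J, D, N, A, F, Z, S, T, Q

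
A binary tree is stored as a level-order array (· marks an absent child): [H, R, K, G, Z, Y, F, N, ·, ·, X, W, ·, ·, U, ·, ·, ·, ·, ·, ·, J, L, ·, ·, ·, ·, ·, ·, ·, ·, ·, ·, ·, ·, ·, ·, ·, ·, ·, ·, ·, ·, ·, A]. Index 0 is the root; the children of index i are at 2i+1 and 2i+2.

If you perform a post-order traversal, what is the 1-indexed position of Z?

7

Post-order visits the left subtree, then the right subtree, then the node.
At H: go left to R.
  At R: go left to G.
    At G: go left to N.
      N is a leaf — visit N.
    At G: no right child.
    Visit G.
  At R: go right to Z.
    At Z: no left child.
    At Z: go right to X.
      At X: go left to J.
        At J: no left child.
        At J: go right to A.
          A is a leaf — visit A.
        Visit J.
      At X: go right to L.
        L is a leaf — visit L.
      Visit X.
    Visit Z.
  Visit R.
At H: go right to K.
  At K: go left to Y.
    At Y: go left to W.
      W is a leaf — visit W.
    At Y: no right child.
    Visit Y.
  At K: go right to F.
    At F: no left child.
    At F: go right to U.
      U is a leaf — visit U.
    Visit F.
  Visit K.
Visit H.
Full post-order sequence: N, G, A, J, L, X, Z, R, W, Y, U, F, K, H.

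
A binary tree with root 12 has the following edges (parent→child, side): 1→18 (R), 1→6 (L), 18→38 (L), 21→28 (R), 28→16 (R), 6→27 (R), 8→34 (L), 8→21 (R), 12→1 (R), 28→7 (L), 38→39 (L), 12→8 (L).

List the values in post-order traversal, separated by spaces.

Post-order visits the left subtree, then the right subtree, then the node.
At 12: go left to 8.
  At 8: go left to 34.
    34 is a leaf — visit 34.
  At 8: go right to 21.
    At 21: no left child.
    At 21: go right to 28.
      At 28: go left to 7.
        7 is a leaf — visit 7.
      At 28: go right to 16.
        16 is a leaf — visit 16.
      Visit 28.
    Visit 21.
  Visit 8.
At 12: go right to 1.
  At 1: go left to 6.
    At 6: no left child.
    At 6: go right to 27.
      27 is a leaf — visit 27.
    Visit 6.
  At 1: go right to 18.
    At 18: go left to 38.
      At 38: go left to 39.
        39 is a leaf — visit 39.
      At 38: no right child.
      Visit 38.
    At 18: no right child.
    Visit 18.
  Visit 1.
Visit 12.

34 7 16 28 21 8 27 6 39 38 18 1 12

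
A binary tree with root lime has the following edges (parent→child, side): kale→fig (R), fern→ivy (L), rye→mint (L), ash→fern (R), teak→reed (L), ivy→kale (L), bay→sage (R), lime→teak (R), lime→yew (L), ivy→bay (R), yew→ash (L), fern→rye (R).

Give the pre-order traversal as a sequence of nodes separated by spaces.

lime yew ash fern ivy kale fig bay sage rye mint teak reed

Pre-order visits the node, then its left subtree, then its right subtree.
Visit lime.
At lime: go left to yew.
  Visit yew.
  At yew: go left to ash.
    Visit ash.
    At ash: no left child.
    At ash: go right to fern.
      Visit fern.
      At fern: go left to ivy.
        Visit ivy.
        At ivy: go left to kale.
          Visit kale.
          At kale: no left child.
          At kale: go right to fig.
            fig is a leaf — visit fig.
        At ivy: go right to bay.
          Visit bay.
          At bay: no left child.
          At bay: go right to sage.
            sage is a leaf — visit sage.
      At fern: go right to rye.
        Visit rye.
        At rye: go left to mint.
          mint is a leaf — visit mint.
        At rye: no right child.
  At yew: no right child.
At lime: go right to teak.
  Visit teak.
  At teak: go left to reed.
    reed is a leaf — visit reed.
  At teak: no right child.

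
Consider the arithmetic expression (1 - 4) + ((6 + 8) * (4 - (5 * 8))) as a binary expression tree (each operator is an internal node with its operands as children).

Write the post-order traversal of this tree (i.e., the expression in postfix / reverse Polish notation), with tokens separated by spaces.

1 4 - 6 8 + 4 5 8 * - * +

Post-order on an expression tree gives postfix notation: for each operator, emit left operand, right operand, then the operator.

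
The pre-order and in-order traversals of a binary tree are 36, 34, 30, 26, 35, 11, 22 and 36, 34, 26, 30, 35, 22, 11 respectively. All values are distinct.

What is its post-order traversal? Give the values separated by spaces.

The first element of pre-order is the root; it splits in-order into left and right subtrees.
Root 36: left subtree has 0 nodes { }, right has 6 {34, 26, 30, 35, 22, 11}.
  Root 34: left subtree has 0 nodes { }, right has 5 {26, 30, 35, 22, 11}.
    Root 30: left subtree has 1 node {26}, right has 3 {35, 22, 11}.
      Root 35: left subtree has 0 nodes { }, right has 2 {22, 11}.
        Root 11: left subtree has 1 node {22}, right has 0 { }.

26 22 11 35 30 34 36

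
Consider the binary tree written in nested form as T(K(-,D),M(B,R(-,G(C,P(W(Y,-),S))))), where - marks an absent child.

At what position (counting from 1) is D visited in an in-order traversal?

In-order visits the left subtree, then the node, then the right subtree.
At T: go left to K.
  At K: no left child.
  Visit K.
  At K: go right to D.
    D is a leaf — visit D.
Visit T.
At T: go right to M.
  At M: go left to B.
    B is a leaf — visit B.
  Visit M.
  At M: go right to R.
    At R: no left child.
    Visit R.
    At R: go right to G.
      At G: go left to C.
        C is a leaf — visit C.
      Visit G.
      At G: go right to P.
        At P: go left to W.
          At W: go left to Y.
            Y is a leaf — visit Y.
          Visit W.
          At W: no right child.
        Visit P.
        At P: go right to S.
          S is a leaf — visit S.
Full in-order sequence: K, D, T, B, M, R, C, G, Y, W, P, S.

2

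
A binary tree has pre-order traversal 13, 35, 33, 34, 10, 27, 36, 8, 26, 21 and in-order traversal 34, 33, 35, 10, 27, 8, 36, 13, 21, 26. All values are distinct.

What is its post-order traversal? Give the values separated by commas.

The first element of pre-order is the root; it splits in-order into left and right subtrees.
Root 13: left subtree has 7 nodes {34, 33, 35, 10, 27, 8, 36}, right has 2 {21, 26}.
  Root 35: left subtree has 2 nodes {34, 33}, right has 4 {10, 27, 8, 36}.
    Root 33: left subtree has 1 node {34}, right has 0 { }.
    Root 10: left subtree has 0 nodes { }, right has 3 {27, 8, 36}.
      Root 27: left subtree has 0 nodes { }, right has 2 {8, 36}.
        Root 36: left subtree has 1 node {8}, right has 0 { }.
  Root 26: left subtree has 1 node {21}, right has 0 { }.

34, 33, 8, 36, 27, 10, 35, 21, 26, 13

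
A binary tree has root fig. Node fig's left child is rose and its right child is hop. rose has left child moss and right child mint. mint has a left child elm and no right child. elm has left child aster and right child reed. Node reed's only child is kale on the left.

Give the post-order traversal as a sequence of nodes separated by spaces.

Post-order visits the left subtree, then the right subtree, then the node.
At fig: go left to rose.
  At rose: go left to moss.
    moss is a leaf — visit moss.
  At rose: go right to mint.
    At mint: go left to elm.
      At elm: go left to aster.
        aster is a leaf — visit aster.
      At elm: go right to reed.
        At reed: go left to kale.
          kale is a leaf — visit kale.
        At reed: no right child.
        Visit reed.
      Visit elm.
    At mint: no right child.
    Visit mint.
  Visit rose.
At fig: go right to hop.
  hop is a leaf — visit hop.
Visit fig.

moss aster kale reed elm mint rose hop fig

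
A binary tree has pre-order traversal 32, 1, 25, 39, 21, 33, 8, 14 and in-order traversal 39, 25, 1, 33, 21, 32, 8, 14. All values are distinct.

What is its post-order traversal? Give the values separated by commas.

The first element of pre-order is the root; it splits in-order into left and right subtrees.
Root 32: left subtree has 5 nodes {39, 25, 1, 33, 21}, right has 2 {8, 14}.
  Root 1: left subtree has 2 nodes {39, 25}, right has 2 {33, 21}.
    Root 25: left subtree has 1 node {39}, right has 0 { }.
    Root 21: left subtree has 1 node {33}, right has 0 { }.
  Root 8: left subtree has 0 nodes { }, right has 1 {14}.

39, 25, 33, 21, 1, 14, 8, 32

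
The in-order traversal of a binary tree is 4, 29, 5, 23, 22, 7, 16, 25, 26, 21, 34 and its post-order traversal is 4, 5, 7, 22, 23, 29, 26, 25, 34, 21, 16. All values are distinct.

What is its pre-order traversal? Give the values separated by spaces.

16 29 4 23 5 22 7 21 25 26 34

The last element of post-order is the root; it splits in-order into left and right subtrees.
Root 16: left subtree has 6 nodes {4, 29, 5, 23, 22, 7}, right has 4 {25, 26, 21, 34}.
  Root 29: left subtree has 1 node {4}, right has 4 {5, 23, 22, 7}.
    Root 23: left subtree has 1 node {5}, right has 2 {22, 7}.
      Root 22: left subtree has 0 nodes { }, right has 1 {7}.
  Root 21: left subtree has 2 nodes {25, 26}, right has 1 {34}.
    Root 25: left subtree has 0 nodes { }, right has 1 {26}.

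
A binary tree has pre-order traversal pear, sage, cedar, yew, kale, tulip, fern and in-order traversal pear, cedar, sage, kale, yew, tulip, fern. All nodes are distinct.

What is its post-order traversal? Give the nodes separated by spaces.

cedar kale fern tulip yew sage pear

The first element of pre-order is the root; it splits in-order into left and right subtrees.
Root pear: left subtree has 0 nodes { }, right has 6 {cedar, sage, kale, yew, tulip, fern}.
  Root sage: left subtree has 1 node {cedar}, right has 4 {kale, yew, tulip, fern}.
    Root yew: left subtree has 1 node {kale}, right has 2 {tulip, fern}.
      Root tulip: left subtree has 0 nodes { }, right has 1 {fern}.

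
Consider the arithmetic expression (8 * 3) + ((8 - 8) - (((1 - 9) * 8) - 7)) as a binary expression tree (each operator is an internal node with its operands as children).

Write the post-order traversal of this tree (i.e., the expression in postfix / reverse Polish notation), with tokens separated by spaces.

8 3 * 8 8 - 1 9 - 8 * 7 - - +

Post-order on an expression tree gives postfix notation: for each operator, emit left operand, right operand, then the operator.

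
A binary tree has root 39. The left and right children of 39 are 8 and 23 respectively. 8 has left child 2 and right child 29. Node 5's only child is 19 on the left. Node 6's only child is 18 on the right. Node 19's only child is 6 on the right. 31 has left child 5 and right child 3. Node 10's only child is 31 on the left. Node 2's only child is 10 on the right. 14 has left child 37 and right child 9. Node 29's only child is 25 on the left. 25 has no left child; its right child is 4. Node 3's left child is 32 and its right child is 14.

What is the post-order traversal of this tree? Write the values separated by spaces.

18 6 19 5 32 37 9 14 3 31 10 2 4 25 29 8 23 39

Post-order visits the left subtree, then the right subtree, then the node.
At 39: go left to 8.
  At 8: go left to 2.
    At 2: no left child.
    At 2: go right to 10.
      At 10: go left to 31.
        At 31: go left to 5.
          At 5: go left to 19.
            At 19: no left child.
            At 19: go right to 6.
              At 6: no left child.
              At 6: go right to 18.
                18 is a leaf — visit 18.
              Visit 6.
            Visit 19.
          At 5: no right child.
          Visit 5.
        At 31: go right to 3.
          At 3: go left to 32.
            32 is a leaf — visit 32.
          At 3: go right to 14.
            At 14: go left to 37.
              37 is a leaf — visit 37.
            At 14: go right to 9.
              9 is a leaf — visit 9.
            Visit 14.
          Visit 3.
        Visit 31.
      At 10: no right child.
      Visit 10.
    Visit 2.
  At 8: go right to 29.
    At 29: go left to 25.
      At 25: no left child.
      At 25: go right to 4.
        4 is a leaf — visit 4.
      Visit 25.
    At 29: no right child.
    Visit 29.
  Visit 8.
At 39: go right to 23.
  23 is a leaf — visit 23.
Visit 39.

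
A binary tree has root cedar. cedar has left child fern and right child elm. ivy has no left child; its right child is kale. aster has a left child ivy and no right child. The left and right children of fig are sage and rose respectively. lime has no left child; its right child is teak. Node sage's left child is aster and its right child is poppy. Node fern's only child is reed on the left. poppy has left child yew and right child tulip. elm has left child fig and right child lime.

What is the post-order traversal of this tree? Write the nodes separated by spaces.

Post-order visits the left subtree, then the right subtree, then the node.
At cedar: go left to fern.
  At fern: go left to reed.
    reed is a leaf — visit reed.
  At fern: no right child.
  Visit fern.
At cedar: go right to elm.
  At elm: go left to fig.
    At fig: go left to sage.
      At sage: go left to aster.
        At aster: go left to ivy.
          At ivy: no left child.
          At ivy: go right to kale.
            kale is a leaf — visit kale.
          Visit ivy.
        At aster: no right child.
        Visit aster.
      At sage: go right to poppy.
        At poppy: go left to yew.
          yew is a leaf — visit yew.
        At poppy: go right to tulip.
          tulip is a leaf — visit tulip.
        Visit poppy.
      Visit sage.
    At fig: go right to rose.
      rose is a leaf — visit rose.
    Visit fig.
  At elm: go right to lime.
    At lime: no left child.
    At lime: go right to teak.
      teak is a leaf — visit teak.
    Visit lime.
  Visit elm.
Visit cedar.

reed fern kale ivy aster yew tulip poppy sage rose fig teak lime elm cedar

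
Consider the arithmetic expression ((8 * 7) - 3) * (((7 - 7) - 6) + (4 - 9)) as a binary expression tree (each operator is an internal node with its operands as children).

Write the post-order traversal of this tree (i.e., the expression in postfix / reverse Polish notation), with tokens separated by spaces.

Post-order on an expression tree gives postfix notation: for each operator, emit left operand, right operand, then the operator.

8 7 * 3 - 7 7 - 6 - 4 9 - + *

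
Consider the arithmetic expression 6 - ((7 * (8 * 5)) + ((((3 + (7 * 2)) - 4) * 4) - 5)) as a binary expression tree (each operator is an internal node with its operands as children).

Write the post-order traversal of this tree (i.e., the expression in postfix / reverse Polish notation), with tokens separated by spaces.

6 7 8 5 * * 3 7 2 * + 4 - 4 * 5 - + -

Post-order on an expression tree gives postfix notation: for each operator, emit left operand, right operand, then the operator.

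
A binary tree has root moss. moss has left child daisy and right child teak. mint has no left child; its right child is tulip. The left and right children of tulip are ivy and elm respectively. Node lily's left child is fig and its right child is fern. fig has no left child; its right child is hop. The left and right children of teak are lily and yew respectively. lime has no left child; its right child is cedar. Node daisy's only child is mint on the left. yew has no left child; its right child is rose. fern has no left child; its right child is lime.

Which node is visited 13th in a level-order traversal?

hop

Level-order visits nodes level by level from the root, left to right within each level.
Level 0: moss
Level 1: daisy, teak
Level 2: mint, lily, yew
Level 3: tulip, fig, fern, rose
Level 4: ivy, elm, hop, lime
Level 5: cedar
Full level-order sequence: moss, daisy, teak, mint, lily, yew, tulip, fig, fern, rose, ivy, elm, hop, lime, cedar.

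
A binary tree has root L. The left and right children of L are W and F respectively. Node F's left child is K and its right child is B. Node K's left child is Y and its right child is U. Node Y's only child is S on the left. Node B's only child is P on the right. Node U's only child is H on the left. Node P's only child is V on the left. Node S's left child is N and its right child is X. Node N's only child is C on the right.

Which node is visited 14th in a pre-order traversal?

V

Pre-order visits the node, then its left subtree, then its right subtree.
Visit L.
At L: go left to W.
  W is a leaf — visit W.
At L: go right to F.
  Visit F.
  At F: go left to K.
    Visit K.
    At K: go left to Y.
      Visit Y.
      At Y: go left to S.
        Visit S.
        At S: go left to N.
          Visit N.
          At N: no left child.
          At N: go right to C.
            C is a leaf — visit C.
        At S: go right to X.
          X is a leaf — visit X.
      At Y: no right child.
    At K: go right to U.
      Visit U.
      At U: go left to H.
        H is a leaf — visit H.
      At U: no right child.
  At F: go right to B.
    Visit B.
    At B: no left child.
    At B: go right to P.
      Visit P.
      At P: go left to V.
        V is a leaf — visit V.
      At P: no right child.
Full pre-order sequence: L, W, F, K, Y, S, N, C, X, U, H, B, P, V.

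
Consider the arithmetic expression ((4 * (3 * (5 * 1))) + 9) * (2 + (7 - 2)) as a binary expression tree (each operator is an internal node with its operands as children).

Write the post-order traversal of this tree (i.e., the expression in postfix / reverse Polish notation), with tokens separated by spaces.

Post-order on an expression tree gives postfix notation: for each operator, emit left operand, right operand, then the operator.

4 3 5 1 * * * 9 + 2 7 2 - + *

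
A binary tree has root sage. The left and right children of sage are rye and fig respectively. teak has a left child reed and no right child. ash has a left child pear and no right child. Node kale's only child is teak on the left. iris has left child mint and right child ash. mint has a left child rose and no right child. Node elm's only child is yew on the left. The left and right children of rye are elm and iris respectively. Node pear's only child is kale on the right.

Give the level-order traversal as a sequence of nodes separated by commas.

sage, rye, fig, elm, iris, yew, mint, ash, rose, pear, kale, teak, reed

Level-order visits nodes level by level from the root, left to right within each level.
Level 0: sage
Level 1: rye, fig
Level 2: elm, iris
Level 3: yew, mint, ash
Level 4: rose, pear
Level 5: kale
Level 6: teak
Level 7: reed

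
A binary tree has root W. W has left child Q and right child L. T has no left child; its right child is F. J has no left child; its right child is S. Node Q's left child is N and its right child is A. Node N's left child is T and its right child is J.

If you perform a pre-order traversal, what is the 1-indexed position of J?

6

Pre-order visits the node, then its left subtree, then its right subtree.
Visit W.
At W: go left to Q.
  Visit Q.
  At Q: go left to N.
    Visit N.
    At N: go left to T.
      Visit T.
      At T: no left child.
      At T: go right to F.
        F is a leaf — visit F.
    At N: go right to J.
      Visit J.
      At J: no left child.
      At J: go right to S.
        S is a leaf — visit S.
  At Q: go right to A.
    A is a leaf — visit A.
At W: go right to L.
  L is a leaf — visit L.
Full pre-order sequence: W, Q, N, T, F, J, S, A, L.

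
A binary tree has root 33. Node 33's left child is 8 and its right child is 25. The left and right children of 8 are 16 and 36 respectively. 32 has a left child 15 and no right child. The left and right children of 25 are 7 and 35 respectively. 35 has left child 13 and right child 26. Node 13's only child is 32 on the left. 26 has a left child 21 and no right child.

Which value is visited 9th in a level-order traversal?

Level-order visits nodes level by level from the root, left to right within each level.
Level 0: 33
Level 1: 8, 25
Level 2: 16, 36, 7, 35
Level 3: 13, 26
Level 4: 32, 21
Level 5: 15
Full level-order sequence: 33, 8, 25, 16, 36, 7, 35, 13, 26, 32, 21, 15.

26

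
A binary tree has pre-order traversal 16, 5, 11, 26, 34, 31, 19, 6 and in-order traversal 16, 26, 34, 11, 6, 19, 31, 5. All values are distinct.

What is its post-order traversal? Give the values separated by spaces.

The first element of pre-order is the root; it splits in-order into left and right subtrees.
Root 16: left subtree has 0 nodes { }, right has 7 {26, 34, 11, 6, 19, 31, 5}.
  Root 5: left subtree has 6 nodes {26, 34, 11, 6, 19, 31}, right has 0 { }.
    Root 11: left subtree has 2 nodes {26, 34}, right has 3 {6, 19, 31}.
      Root 26: left subtree has 0 nodes { }, right has 1 {34}.
      Root 31: left subtree has 2 nodes {6, 19}, right has 0 { }.
        Root 19: left subtree has 1 node {6}, right has 0 { }.

34 26 6 19 31 11 5 16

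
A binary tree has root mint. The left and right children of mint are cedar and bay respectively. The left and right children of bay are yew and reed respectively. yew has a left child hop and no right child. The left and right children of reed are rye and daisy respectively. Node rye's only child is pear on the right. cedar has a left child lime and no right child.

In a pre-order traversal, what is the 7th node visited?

Pre-order visits the node, then its left subtree, then its right subtree.
Visit mint.
At mint: go left to cedar.
  Visit cedar.
  At cedar: go left to lime.
    lime is a leaf — visit lime.
  At cedar: no right child.
At mint: go right to bay.
  Visit bay.
  At bay: go left to yew.
    Visit yew.
    At yew: go left to hop.
      hop is a leaf — visit hop.
    At yew: no right child.
  At bay: go right to reed.
    Visit reed.
    At reed: go left to rye.
      Visit rye.
      At rye: no left child.
      At rye: go right to pear.
        pear is a leaf — visit pear.
    At reed: go right to daisy.
      daisy is a leaf — visit daisy.
Full pre-order sequence: mint, cedar, lime, bay, yew, hop, reed, rye, pear, daisy.

reed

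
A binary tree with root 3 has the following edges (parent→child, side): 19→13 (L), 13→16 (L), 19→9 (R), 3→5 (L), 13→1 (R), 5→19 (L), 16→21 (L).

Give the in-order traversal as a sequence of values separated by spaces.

21 16 13 1 19 9 5 3

In-order visits the left subtree, then the node, then the right subtree.
At 3: go left to 5.
  At 5: go left to 19.
    At 19: go left to 13.
      At 13: go left to 16.
        At 16: go left to 21.
          21 is a leaf — visit 21.
        Visit 16.
        At 16: no right child.
      Visit 13.
      At 13: go right to 1.
        1 is a leaf — visit 1.
    Visit 19.
    At 19: go right to 9.
      9 is a leaf — visit 9.
  Visit 5.
  At 5: no right child.
Visit 3.
At 3: no right child.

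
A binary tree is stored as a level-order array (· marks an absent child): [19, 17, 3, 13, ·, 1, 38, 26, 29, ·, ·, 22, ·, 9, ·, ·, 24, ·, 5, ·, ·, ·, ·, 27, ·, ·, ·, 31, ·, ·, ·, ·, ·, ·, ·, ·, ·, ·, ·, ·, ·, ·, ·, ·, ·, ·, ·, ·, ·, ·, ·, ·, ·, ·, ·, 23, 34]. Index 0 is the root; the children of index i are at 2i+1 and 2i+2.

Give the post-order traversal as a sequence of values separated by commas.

24, 26, 5, 29, 13, 17, 27, 22, 1, 23, 34, 31, 9, 38, 3, 19

Post-order visits the left subtree, then the right subtree, then the node.
At 19: go left to 17.
  At 17: go left to 13.
    At 13: go left to 26.
      At 26: no left child.
      At 26: go right to 24.
        24 is a leaf — visit 24.
      Visit 26.
    At 13: go right to 29.
      At 29: no left child.
      At 29: go right to 5.
        5 is a leaf — visit 5.
      Visit 29.
    Visit 13.
  At 17: no right child.
  Visit 17.
At 19: go right to 3.
  At 3: go left to 1.
    At 1: go left to 22.
      At 22: go left to 27.
        27 is a leaf — visit 27.
      At 22: no right child.
      Visit 22.
    At 1: no right child.
    Visit 1.
  At 3: go right to 38.
    At 38: go left to 9.
      At 9: go left to 31.
        At 31: go left to 23.
          23 is a leaf — visit 23.
        At 31: go right to 34.
          34 is a leaf — visit 34.
        Visit 31.
      At 9: no right child.
      Visit 9.
    At 38: no right child.
    Visit 38.
  Visit 3.
Visit 19.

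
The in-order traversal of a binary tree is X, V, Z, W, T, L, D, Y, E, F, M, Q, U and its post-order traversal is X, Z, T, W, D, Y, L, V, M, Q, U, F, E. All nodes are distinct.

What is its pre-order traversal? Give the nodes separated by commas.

E, V, X, L, W, Z, T, Y, D, F, U, Q, M

The last element of post-order is the root; it splits in-order into left and right subtrees.
Root E: left subtree has 8 nodes {X, V, Z, W, T, L, D, Y}, right has 4 {F, M, Q, U}.
  Root V: left subtree has 1 node {X}, right has 6 {Z, W, T, L, D, Y}.
    Root L: left subtree has 3 nodes {Z, W, T}, right has 2 {D, Y}.
      Root W: left subtree has 1 node {Z}, right has 1 {T}.
      Root Y: left subtree has 1 node {D}, right has 0 { }.
  Root F: left subtree has 0 nodes { }, right has 3 {M, Q, U}.
    Root U: left subtree has 2 nodes {M, Q}, right has 0 { }.
      Root Q: left subtree has 1 node {M}, right has 0 { }.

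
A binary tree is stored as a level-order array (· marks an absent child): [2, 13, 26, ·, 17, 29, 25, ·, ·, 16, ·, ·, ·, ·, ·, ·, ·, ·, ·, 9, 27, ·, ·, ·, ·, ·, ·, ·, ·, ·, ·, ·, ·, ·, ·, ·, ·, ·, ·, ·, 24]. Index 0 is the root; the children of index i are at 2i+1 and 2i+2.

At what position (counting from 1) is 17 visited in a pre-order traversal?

Pre-order visits the node, then its left subtree, then its right subtree.
Visit 2.
At 2: go left to 13.
  Visit 13.
  At 13: no left child.
  At 13: go right to 17.
    Visit 17.
    At 17: go left to 16.
      Visit 16.
      At 16: go left to 9.
        Visit 9.
        At 9: no left child.
        At 9: go right to 24.
          24 is a leaf — visit 24.
      At 16: go right to 27.
        27 is a leaf — visit 27.
    At 17: no right child.
At 2: go right to 26.
  Visit 26.
  At 26: go left to 29.
    29 is a leaf — visit 29.
  At 26: go right to 25.
    25 is a leaf — visit 25.
Full pre-order sequence: 2, 13, 17, 16, 9, 24, 27, 26, 29, 25.

3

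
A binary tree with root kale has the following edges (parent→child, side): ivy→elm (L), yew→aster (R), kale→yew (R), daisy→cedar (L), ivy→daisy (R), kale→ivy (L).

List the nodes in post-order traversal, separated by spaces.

elm cedar daisy ivy aster yew kale

Post-order visits the left subtree, then the right subtree, then the node.
At kale: go left to ivy.
  At ivy: go left to elm.
    elm is a leaf — visit elm.
  At ivy: go right to daisy.
    At daisy: go left to cedar.
      cedar is a leaf — visit cedar.
    At daisy: no right child.
    Visit daisy.
  Visit ivy.
At kale: go right to yew.
  At yew: no left child.
  At yew: go right to aster.
    aster is a leaf — visit aster.
  Visit yew.
Visit kale.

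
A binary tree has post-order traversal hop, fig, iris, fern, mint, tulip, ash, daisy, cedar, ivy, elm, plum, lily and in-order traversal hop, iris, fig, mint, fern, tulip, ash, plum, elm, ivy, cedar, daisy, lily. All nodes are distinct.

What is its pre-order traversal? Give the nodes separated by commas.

lily, plum, ash, tulip, mint, iris, hop, fig, fern, elm, ivy, cedar, daisy

The last element of post-order is the root; it splits in-order into left and right subtrees.
Root lily: left subtree has 12 nodes {hop, iris, fig, mint, fern, tulip, ash, plum, elm, ivy, cedar, daisy}, right has 0 { }.
  Root plum: left subtree has 7 nodes {hop, iris, fig, mint, fern, tulip, ash}, right has 4 {elm, ivy, cedar, daisy}.
    Root ash: left subtree has 6 nodes {hop, iris, fig, mint, fern, tulip}, right has 0 { }.
      Root tulip: left subtree has 5 nodes {hop, iris, fig, mint, fern}, right has 0 { }.
        Root mint: left subtree has 3 nodes {hop, iris, fig}, right has 1 {fern}.
          Root iris: left subtree has 1 node {hop}, right has 1 {fig}.
    Root elm: left subtree has 0 nodes { }, right has 3 {ivy, cedar, daisy}.
      Root ivy: left subtree has 0 nodes { }, right has 2 {cedar, daisy}.
        Root cedar: left subtree has 0 nodes { }, right has 1 {daisy}.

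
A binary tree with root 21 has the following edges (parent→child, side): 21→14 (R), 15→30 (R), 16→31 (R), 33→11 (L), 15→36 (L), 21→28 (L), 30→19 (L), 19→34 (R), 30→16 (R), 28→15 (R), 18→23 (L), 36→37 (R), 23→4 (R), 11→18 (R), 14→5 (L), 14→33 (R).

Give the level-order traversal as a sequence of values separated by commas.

Level-order visits nodes level by level from the root, left to right within each level.
Level 0: 21
Level 1: 28, 14
Level 2: 15, 5, 33
Level 3: 36, 30, 11
Level 4: 37, 19, 16, 18
Level 5: 34, 31, 23
Level 6: 4

21, 28, 14, 15, 5, 33, 36, 30, 11, 37, 19, 16, 18, 34, 31, 23, 4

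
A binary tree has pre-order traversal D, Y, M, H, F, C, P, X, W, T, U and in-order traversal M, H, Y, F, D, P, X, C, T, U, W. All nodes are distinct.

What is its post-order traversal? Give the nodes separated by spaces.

H M F Y X P U T W C D

The first element of pre-order is the root; it splits in-order into left and right subtrees.
Root D: left subtree has 4 nodes {M, H, Y, F}, right has 6 {P, X, C, T, U, W}.
  Root Y: left subtree has 2 nodes {M, H}, right has 1 {F}.
    Root M: left subtree has 0 nodes { }, right has 1 {H}.
  Root C: left subtree has 2 nodes {P, X}, right has 3 {T, U, W}.
    Root P: left subtree has 0 nodes { }, right has 1 {X}.
    Root W: left subtree has 2 nodes {T, U}, right has 0 { }.
      Root T: left subtree has 0 nodes { }, right has 1 {U}.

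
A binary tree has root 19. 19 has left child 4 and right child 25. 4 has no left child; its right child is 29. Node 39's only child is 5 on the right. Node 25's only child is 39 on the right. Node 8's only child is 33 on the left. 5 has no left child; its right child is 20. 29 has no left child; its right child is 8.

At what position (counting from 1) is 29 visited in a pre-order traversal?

Pre-order visits the node, then its left subtree, then its right subtree.
Visit 19.
At 19: go left to 4.
  Visit 4.
  At 4: no left child.
  At 4: go right to 29.
    Visit 29.
    At 29: no left child.
    At 29: go right to 8.
      Visit 8.
      At 8: go left to 33.
        33 is a leaf — visit 33.
      At 8: no right child.
At 19: go right to 25.
  Visit 25.
  At 25: no left child.
  At 25: go right to 39.
    Visit 39.
    At 39: no left child.
    At 39: go right to 5.
      Visit 5.
      At 5: no left child.
      At 5: go right to 20.
        20 is a leaf — visit 20.
Full pre-order sequence: 19, 4, 29, 8, 33, 25, 39, 5, 20.

3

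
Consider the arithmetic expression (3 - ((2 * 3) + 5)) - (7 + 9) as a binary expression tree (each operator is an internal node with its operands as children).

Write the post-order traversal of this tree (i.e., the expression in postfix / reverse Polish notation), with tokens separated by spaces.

Post-order on an expression tree gives postfix notation: for each operator, emit left operand, right operand, then the operator.

3 2 3 * 5 + - 7 9 + -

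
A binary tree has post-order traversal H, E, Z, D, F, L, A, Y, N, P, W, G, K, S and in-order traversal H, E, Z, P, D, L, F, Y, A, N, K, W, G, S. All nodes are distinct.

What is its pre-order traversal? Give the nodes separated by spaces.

The last element of post-order is the root; it splits in-order into left and right subtrees.
Root S: left subtree has 13 nodes {H, E, Z, P, D, L, F, Y, A, N, K, W, G}, right has 0 { }.
  Root K: left subtree has 10 nodes {H, E, Z, P, D, L, F, Y, A, N}, right has 2 {W, G}.
    Root P: left subtree has 3 nodes {H, E, Z}, right has 6 {D, L, F, Y, A, N}.
      Root Z: left subtree has 2 nodes {H, E}, right has 0 { }.
        Root E: left subtree has 1 node {H}, right has 0 { }.
      Root N: left subtree has 5 nodes {D, L, F, Y, A}, right has 0 { }.
        Root Y: left subtree has 3 nodes {D, L, F}, right has 1 {A}.
          Root L: left subtree has 1 node {D}, right has 1 {F}.
    Root G: left subtree has 1 node {W}, right has 0 { }.

S K P Z E H N Y L D F A G W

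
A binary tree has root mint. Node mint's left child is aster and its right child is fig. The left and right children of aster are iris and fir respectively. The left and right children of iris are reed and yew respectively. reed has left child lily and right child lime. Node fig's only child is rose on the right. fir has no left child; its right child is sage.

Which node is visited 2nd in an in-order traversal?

In-order visits the left subtree, then the node, then the right subtree.
At mint: go left to aster.
  At aster: go left to iris.
    At iris: go left to reed.
      At reed: go left to lily.
        lily is a leaf — visit lily.
      Visit reed.
      At reed: go right to lime.
        lime is a leaf — visit lime.
    Visit iris.
    At iris: go right to yew.
      yew is a leaf — visit yew.
  Visit aster.
  At aster: go right to fir.
    At fir: no left child.
    Visit fir.
    At fir: go right to sage.
      sage is a leaf — visit sage.
Visit mint.
At mint: go right to fig.
  At fig: no left child.
  Visit fig.
  At fig: go right to rose.
    rose is a leaf — visit rose.
Full in-order sequence: lily, reed, lime, iris, yew, aster, fir, sage, mint, fig, rose.

reed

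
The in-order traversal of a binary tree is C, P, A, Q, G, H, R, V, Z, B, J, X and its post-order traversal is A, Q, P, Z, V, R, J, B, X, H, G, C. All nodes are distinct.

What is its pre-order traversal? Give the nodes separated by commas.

The last element of post-order is the root; it splits in-order into left and right subtrees.
Root C: left subtree has 0 nodes { }, right has 11 {P, A, Q, G, H, R, V, Z, B, J, X}.
  Root G: left subtree has 3 nodes {P, A, Q}, right has 7 {H, R, V, Z, B, J, X}.
    Root P: left subtree has 0 nodes { }, right has 2 {A, Q}.
      Root Q: left subtree has 1 node {A}, right has 0 { }.
    Root H: left subtree has 0 nodes { }, right has 6 {R, V, Z, B, J, X}.
      Root X: left subtree has 5 nodes {R, V, Z, B, J}, right has 0 { }.
        Root B: left subtree has 3 nodes {R, V, Z}, right has 1 {J}.
          Root R: left subtree has 0 nodes { }, right has 2 {V, Z}.
            Root V: left subtree has 0 nodes { }, right has 1 {Z}.

C, G, P, Q, A, H, X, B, R, V, Z, J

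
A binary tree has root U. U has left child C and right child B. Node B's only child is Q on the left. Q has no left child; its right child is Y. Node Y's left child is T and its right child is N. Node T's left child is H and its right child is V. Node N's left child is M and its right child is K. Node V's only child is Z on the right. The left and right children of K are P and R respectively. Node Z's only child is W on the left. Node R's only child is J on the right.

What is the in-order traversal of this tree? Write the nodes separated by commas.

In-order visits the left subtree, then the node, then the right subtree.
At U: go left to C.
  C is a leaf — visit C.
Visit U.
At U: go right to B.
  At B: go left to Q.
    At Q: no left child.
    Visit Q.
    At Q: go right to Y.
      At Y: go left to T.
        At T: go left to H.
          H is a leaf — visit H.
        Visit T.
        At T: go right to V.
          At V: no left child.
          Visit V.
          At V: go right to Z.
            At Z: go left to W.
              W is a leaf — visit W.
            Visit Z.
            At Z: no right child.
      Visit Y.
      At Y: go right to N.
        At N: go left to M.
          M is a leaf — visit M.
        Visit N.
        At N: go right to K.
          At K: go left to P.
            P is a leaf — visit P.
          Visit K.
          At K: go right to R.
            At R: no left child.
            Visit R.
            At R: go right to J.
              J is a leaf — visit J.
  Visit B.
  At B: no right child.

C, U, Q, H, T, V, W, Z, Y, M, N, P, K, R, J, B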